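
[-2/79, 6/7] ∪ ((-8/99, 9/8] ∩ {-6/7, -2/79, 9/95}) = [-2/79, 6/7]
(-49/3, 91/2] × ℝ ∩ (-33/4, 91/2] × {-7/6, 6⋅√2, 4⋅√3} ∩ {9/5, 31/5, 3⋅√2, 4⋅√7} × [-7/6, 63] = {9/5, 31/5, 3⋅√2, 4⋅√7} × {-7/6, 6⋅√2, 4⋅√3}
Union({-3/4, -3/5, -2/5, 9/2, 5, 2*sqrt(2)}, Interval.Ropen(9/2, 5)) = Union({-3/4, -3/5, -2/5, 2*sqrt(2)}, Interval(9/2, 5))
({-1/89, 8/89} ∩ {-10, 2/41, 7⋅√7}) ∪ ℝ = ℝ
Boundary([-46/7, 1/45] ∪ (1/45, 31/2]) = {-46/7, 31/2}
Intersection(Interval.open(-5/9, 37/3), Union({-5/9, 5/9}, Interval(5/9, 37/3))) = Interval.Ropen(5/9, 37/3)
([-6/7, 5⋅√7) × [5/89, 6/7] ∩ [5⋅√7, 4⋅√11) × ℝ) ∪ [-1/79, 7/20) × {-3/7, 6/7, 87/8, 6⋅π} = [-1/79, 7/20) × {-3/7, 6/7, 87/8, 6⋅π}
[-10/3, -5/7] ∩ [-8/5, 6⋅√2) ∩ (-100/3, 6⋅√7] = [-8/5, -5/7]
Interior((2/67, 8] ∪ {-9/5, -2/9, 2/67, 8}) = (2/67, 8)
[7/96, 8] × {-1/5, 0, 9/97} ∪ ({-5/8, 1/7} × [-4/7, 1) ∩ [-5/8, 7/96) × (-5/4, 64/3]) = ({-5/8} × [-4/7, 1)) ∪ ([7/96, 8] × {-1/5, 0, 9/97})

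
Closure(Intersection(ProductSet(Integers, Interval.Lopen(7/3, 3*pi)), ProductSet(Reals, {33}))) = EmptySet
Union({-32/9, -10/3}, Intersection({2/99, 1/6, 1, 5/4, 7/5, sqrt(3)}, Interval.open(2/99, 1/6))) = {-32/9, -10/3}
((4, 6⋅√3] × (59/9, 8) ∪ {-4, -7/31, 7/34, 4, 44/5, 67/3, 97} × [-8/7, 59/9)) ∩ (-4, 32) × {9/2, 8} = {-7/31, 7/34, 4, 44/5, 67/3} × {9/2}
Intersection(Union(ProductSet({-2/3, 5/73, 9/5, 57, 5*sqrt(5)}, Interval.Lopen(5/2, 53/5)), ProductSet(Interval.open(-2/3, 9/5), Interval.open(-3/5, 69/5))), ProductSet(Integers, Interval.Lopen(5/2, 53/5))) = ProductSet(Union({57}, Range(0, 2, 1)), Interval.Lopen(5/2, 53/5))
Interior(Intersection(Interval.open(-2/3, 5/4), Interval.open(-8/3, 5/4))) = Interval.open(-2/3, 5/4)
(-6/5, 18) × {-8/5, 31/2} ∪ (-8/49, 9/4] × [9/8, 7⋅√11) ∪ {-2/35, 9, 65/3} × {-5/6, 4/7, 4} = ({-2/35, 9, 65/3} × {-5/6, 4/7, 4}) ∪ ((-6/5, 18) × {-8/5, 31/2}) ∪ ((-8/49, 9/4] × [9/8, 7⋅√11))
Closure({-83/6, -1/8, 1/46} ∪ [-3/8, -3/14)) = {-83/6, -1/8, 1/46} ∪ [-3/8, -3/14]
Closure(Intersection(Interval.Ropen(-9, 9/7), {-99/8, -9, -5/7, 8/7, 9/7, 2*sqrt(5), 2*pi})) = {-9, -5/7, 8/7}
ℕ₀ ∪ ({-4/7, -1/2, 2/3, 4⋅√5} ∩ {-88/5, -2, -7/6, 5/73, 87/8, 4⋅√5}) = ℕ₀ ∪ {4⋅√5}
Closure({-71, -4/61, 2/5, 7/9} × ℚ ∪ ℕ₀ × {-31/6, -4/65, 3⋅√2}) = ({-71, -4/61, 2/5, 7/9} × ℝ) ∪ (ℕ₀ × {-31/6, -4/65, 3⋅√2})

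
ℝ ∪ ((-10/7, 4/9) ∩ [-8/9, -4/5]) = (-∞, ∞)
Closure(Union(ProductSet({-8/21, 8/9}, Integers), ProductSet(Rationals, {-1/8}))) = Union(ProductSet({-8/21, 8/9}, Integers), ProductSet(Reals, {-1/8}))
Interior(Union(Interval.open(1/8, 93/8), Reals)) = Interval(-oo, oo)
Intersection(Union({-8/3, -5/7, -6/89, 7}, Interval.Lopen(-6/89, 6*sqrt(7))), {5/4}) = {5/4}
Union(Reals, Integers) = Reals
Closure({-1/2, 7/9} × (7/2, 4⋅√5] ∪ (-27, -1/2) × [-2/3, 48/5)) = ({-27, -1/2} × [-2/3, 48/5]) ∪ ([-27, -1/2] × {-2/3, 48/5}) ∪ ((-27, -1/2) × [-2/3, 48/5)) ∪ ({-1/2, 7/9} × [7/2, 4⋅√5])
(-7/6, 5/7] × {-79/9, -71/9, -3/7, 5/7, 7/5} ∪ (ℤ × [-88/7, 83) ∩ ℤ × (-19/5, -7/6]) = (ℤ × (-19/5, -7/6]) ∪ ((-7/6, 5/7] × {-79/9, -71/9, -3/7, 5/7, 7/5})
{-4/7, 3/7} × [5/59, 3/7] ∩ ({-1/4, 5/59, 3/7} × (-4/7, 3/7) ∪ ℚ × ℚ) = ({3/7} × [5/59, 3/7)) ∪ ({-4/7, 3/7} × (ℚ ∩ [5/59, 3/7]))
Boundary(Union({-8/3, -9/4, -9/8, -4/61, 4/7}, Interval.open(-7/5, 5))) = {-8/3, -9/4, -7/5, 5}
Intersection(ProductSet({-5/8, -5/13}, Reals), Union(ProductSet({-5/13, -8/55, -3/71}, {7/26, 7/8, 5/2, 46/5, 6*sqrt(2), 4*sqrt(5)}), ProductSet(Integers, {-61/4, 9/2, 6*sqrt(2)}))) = ProductSet({-5/13}, {7/26, 7/8, 5/2, 46/5, 6*sqrt(2), 4*sqrt(5)})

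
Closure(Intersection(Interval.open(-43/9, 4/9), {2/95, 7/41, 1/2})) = {2/95, 7/41}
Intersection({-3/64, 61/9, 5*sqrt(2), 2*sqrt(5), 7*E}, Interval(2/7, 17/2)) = {61/9, 5*sqrt(2), 2*sqrt(5)}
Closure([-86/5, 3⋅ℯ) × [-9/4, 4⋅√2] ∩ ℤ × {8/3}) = {-17, -16, …, 8} × {8/3}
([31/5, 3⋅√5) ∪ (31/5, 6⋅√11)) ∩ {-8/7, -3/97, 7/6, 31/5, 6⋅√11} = {31/5}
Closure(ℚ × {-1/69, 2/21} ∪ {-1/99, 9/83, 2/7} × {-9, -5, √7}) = (ℝ × {-1/69, 2/21}) ∪ ({-1/99, 9/83, 2/7} × {-9, -5, √7})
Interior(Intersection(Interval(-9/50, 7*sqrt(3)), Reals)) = Interval.open(-9/50, 7*sqrt(3))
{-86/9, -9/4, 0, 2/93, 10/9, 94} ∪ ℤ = ℤ ∪ {-86/9, -9/4, 2/93, 10/9}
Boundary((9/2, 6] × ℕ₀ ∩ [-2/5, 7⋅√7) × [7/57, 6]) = [9/2, 6] × {1, 2, …, 6}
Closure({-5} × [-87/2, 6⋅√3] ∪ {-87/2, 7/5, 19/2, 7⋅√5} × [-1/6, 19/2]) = ({-5} × [-87/2, 6⋅√3]) ∪ ({-87/2, 7/5, 19/2, 7⋅√5} × [-1/6, 19/2])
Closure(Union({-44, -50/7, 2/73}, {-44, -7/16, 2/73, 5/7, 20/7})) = {-44, -50/7, -7/16, 2/73, 5/7, 20/7}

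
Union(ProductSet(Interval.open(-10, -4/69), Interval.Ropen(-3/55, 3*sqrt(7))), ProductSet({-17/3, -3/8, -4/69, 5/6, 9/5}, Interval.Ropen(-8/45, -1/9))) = Union(ProductSet({-17/3, -3/8, -4/69, 5/6, 9/5}, Interval.Ropen(-8/45, -1/9)), ProductSet(Interval.open(-10, -4/69), Interval.Ropen(-3/55, 3*sqrt(7))))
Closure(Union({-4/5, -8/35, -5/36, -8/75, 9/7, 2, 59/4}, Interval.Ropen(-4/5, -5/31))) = Union({-5/36, -8/75, 9/7, 2, 59/4}, Interval(-4/5, -5/31))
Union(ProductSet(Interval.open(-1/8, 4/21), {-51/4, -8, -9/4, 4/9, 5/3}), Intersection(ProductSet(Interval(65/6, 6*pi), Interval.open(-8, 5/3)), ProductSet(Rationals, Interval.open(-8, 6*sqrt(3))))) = Union(ProductSet(Intersection(Interval(65/6, 6*pi), Rationals), Interval.open(-8, 5/3)), ProductSet(Interval.open(-1/8, 4/21), {-51/4, -8, -9/4, 4/9, 5/3}))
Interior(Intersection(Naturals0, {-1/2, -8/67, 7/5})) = EmptySet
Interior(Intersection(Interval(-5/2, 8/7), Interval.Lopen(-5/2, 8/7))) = Interval.open(-5/2, 8/7)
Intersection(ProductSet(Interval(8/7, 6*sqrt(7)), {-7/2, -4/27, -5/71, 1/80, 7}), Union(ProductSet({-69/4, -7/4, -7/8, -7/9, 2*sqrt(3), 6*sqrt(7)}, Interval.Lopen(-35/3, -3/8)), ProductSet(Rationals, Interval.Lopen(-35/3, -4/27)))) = Union(ProductSet({2*sqrt(3), 6*sqrt(7)}, {-7/2}), ProductSet(Intersection(Interval(8/7, 6*sqrt(7)), Rationals), {-7/2, -4/27}))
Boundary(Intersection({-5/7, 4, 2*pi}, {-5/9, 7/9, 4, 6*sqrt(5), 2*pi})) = {4, 2*pi}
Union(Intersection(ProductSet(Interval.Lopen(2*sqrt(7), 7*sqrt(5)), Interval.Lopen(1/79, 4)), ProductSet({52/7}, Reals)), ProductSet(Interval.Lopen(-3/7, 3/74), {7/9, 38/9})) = Union(ProductSet({52/7}, Interval.Lopen(1/79, 4)), ProductSet(Interval.Lopen(-3/7, 3/74), {7/9, 38/9}))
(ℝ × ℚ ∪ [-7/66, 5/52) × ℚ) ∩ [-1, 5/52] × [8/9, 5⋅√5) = [-1, 5/52] × (ℚ ∩ [8/9, 5⋅√5))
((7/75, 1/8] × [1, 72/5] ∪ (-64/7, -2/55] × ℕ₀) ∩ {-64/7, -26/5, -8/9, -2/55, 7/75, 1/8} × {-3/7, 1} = {-26/5, -8/9, -2/55, 1/8} × {1}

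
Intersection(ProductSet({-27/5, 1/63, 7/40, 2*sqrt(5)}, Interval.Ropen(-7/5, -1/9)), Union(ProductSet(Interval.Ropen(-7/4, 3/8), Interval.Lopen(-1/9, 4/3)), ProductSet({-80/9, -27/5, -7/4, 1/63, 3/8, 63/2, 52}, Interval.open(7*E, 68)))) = EmptySet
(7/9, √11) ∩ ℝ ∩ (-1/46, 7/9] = ∅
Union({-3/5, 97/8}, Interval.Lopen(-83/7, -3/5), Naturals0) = Union({97/8}, Interval.Lopen(-83/7, -3/5), Naturals0)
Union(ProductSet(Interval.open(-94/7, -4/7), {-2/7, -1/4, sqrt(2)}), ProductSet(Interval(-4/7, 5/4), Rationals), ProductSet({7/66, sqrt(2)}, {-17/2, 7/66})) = Union(ProductSet({7/66, sqrt(2)}, {-17/2, 7/66}), ProductSet(Interval.open(-94/7, -4/7), {-2/7, -1/4, sqrt(2)}), ProductSet(Interval(-4/7, 5/4), Rationals))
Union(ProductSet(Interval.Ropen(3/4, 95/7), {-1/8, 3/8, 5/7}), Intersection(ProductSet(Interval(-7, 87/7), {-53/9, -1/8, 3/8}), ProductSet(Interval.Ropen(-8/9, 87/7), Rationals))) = Union(ProductSet(Interval.Ropen(-8/9, 87/7), {-53/9, -1/8, 3/8}), ProductSet(Interval.Ropen(3/4, 95/7), {-1/8, 3/8, 5/7}))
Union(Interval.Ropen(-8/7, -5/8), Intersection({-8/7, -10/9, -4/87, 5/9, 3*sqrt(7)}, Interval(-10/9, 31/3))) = Union({-4/87, 5/9, 3*sqrt(7)}, Interval.Ropen(-8/7, -5/8))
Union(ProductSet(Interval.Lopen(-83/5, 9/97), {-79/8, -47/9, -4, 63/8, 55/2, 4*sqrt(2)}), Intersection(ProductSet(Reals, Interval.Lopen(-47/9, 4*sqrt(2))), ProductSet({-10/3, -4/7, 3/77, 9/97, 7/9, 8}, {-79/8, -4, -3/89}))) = Union(ProductSet({-10/3, -4/7, 3/77, 9/97, 7/9, 8}, {-4, -3/89}), ProductSet(Interval.Lopen(-83/5, 9/97), {-79/8, -47/9, -4, 63/8, 55/2, 4*sqrt(2)}))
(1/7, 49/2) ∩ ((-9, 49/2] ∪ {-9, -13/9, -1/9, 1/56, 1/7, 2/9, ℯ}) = (1/7, 49/2)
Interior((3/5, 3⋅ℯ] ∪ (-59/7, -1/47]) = (-59/7, -1/47) ∪ (3/5, 3⋅ℯ)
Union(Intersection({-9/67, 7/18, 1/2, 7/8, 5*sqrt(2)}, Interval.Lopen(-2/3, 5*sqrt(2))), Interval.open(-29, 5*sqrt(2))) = Interval.Lopen(-29, 5*sqrt(2))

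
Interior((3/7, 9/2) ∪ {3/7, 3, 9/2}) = (3/7, 9/2)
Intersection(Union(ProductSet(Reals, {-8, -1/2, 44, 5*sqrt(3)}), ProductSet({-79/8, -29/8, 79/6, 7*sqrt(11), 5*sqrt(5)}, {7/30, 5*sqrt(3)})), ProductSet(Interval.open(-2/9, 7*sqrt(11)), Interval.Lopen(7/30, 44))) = ProductSet(Interval.open(-2/9, 7*sqrt(11)), {44, 5*sqrt(3)})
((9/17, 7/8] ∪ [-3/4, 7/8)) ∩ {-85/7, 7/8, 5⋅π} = {7/8}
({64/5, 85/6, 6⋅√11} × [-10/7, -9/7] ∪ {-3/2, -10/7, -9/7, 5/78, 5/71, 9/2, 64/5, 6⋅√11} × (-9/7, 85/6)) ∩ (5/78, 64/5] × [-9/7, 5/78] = ({64/5} × {-9/7}) ∪ ({5/71, 9/2, 64/5} × (-9/7, 5/78])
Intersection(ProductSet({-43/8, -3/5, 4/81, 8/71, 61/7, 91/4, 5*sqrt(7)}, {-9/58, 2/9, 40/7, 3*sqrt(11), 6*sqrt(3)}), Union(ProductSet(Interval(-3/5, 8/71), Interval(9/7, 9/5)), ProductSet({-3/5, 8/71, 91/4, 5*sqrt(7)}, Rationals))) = ProductSet({-3/5, 8/71, 91/4, 5*sqrt(7)}, {-9/58, 2/9, 40/7})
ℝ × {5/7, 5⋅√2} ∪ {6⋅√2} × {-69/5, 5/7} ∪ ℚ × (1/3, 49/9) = (ℚ × (1/3, 49/9)) ∪ (ℝ × {5/7, 5⋅√2}) ∪ ({6⋅√2} × {-69/5, 5/7})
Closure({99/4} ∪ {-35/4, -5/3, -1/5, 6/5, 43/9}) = {-35/4, -5/3, -1/5, 6/5, 43/9, 99/4}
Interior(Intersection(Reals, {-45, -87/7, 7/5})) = EmptySet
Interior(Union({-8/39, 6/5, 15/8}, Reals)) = Reals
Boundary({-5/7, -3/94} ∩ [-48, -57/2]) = ∅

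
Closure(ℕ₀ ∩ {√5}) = ∅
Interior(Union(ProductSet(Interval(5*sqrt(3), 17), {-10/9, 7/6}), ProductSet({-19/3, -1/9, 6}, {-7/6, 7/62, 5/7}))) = EmptySet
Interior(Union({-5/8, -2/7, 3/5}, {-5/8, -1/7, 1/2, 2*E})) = EmptySet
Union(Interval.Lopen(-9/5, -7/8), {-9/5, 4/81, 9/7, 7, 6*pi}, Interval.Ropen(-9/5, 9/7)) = Union({7, 6*pi}, Interval(-9/5, 9/7))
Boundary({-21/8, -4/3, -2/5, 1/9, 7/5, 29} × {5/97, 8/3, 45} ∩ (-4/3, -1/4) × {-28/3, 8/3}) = {-2/5} × {8/3}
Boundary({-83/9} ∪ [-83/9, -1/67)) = {-83/9, -1/67}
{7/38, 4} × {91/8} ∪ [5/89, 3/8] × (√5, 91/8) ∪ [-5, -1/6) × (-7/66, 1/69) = ({7/38, 4} × {91/8}) ∪ ([-5, -1/6) × (-7/66, 1/69)) ∪ ([5/89, 3/8] × (√5, 91/8))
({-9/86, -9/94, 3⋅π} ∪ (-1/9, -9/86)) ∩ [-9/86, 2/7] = {-9/86, -9/94}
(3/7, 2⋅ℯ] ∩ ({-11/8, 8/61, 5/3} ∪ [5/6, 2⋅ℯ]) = [5/6, 2⋅ℯ]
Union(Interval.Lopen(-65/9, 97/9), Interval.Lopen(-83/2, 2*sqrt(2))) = Interval.Lopen(-83/2, 97/9)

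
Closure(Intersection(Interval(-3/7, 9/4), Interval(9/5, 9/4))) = Interval(9/5, 9/4)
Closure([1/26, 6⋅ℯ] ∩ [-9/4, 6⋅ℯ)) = [1/26, 6⋅ℯ]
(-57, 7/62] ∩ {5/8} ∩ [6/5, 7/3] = ∅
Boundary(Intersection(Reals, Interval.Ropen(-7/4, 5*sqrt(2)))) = {-7/4, 5*sqrt(2)}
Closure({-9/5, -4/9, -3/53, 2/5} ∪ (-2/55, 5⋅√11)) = {-9/5, -4/9, -3/53} ∪ [-2/55, 5⋅√11]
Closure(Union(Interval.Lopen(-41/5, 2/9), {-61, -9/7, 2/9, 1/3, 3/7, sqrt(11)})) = Union({-61, 1/3, 3/7, sqrt(11)}, Interval(-41/5, 2/9))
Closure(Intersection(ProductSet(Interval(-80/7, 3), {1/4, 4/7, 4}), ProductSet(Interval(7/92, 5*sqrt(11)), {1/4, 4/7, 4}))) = ProductSet(Interval(7/92, 3), {1/4, 4/7, 4})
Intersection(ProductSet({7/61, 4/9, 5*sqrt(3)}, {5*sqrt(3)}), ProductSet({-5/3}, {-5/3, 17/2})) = EmptySet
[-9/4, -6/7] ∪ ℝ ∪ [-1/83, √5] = (-∞, ∞)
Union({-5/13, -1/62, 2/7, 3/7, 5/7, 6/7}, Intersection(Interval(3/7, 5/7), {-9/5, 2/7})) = {-5/13, -1/62, 2/7, 3/7, 5/7, 6/7}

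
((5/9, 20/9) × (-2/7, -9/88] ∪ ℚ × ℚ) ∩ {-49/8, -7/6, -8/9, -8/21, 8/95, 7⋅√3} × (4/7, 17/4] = {-49/8, -7/6, -8/9, -8/21, 8/95} × (ℚ ∩ (4/7, 17/4])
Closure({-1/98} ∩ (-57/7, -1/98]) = {-1/98}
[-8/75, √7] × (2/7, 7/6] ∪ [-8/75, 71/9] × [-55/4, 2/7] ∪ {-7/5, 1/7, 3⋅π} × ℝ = ({-7/5, 1/7, 3⋅π} × ℝ) ∪ ([-8/75, 71/9] × [-55/4, 2/7]) ∪ ([-8/75, √7] × (2/7, 7/6])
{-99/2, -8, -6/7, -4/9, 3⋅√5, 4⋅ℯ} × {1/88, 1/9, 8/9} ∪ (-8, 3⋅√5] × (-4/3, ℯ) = ((-8, 3⋅√5] × (-4/3, ℯ)) ∪ ({-99/2, -8, -6/7, -4/9, 3⋅√5, 4⋅ℯ} × {1/88, 1/9, 8/9})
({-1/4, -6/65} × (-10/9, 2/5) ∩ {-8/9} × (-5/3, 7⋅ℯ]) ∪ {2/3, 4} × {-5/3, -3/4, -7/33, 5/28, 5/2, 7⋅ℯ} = {2/3, 4} × {-5/3, -3/4, -7/33, 5/28, 5/2, 7⋅ℯ}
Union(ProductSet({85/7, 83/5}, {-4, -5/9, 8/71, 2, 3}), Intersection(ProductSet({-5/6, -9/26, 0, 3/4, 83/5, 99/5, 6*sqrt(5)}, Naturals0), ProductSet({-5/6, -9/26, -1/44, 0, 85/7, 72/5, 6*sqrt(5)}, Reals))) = Union(ProductSet({85/7, 83/5}, {-4, -5/9, 8/71, 2, 3}), ProductSet({-5/6, -9/26, 0, 6*sqrt(5)}, Naturals0))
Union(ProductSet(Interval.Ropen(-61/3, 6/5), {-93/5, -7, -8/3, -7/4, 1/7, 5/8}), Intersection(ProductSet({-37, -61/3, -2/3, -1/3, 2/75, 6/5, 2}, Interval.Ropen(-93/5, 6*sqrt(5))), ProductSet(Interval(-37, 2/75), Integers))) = Union(ProductSet({-37, -61/3, -2/3, -1/3, 2/75}, Range(-18, 14, 1)), ProductSet(Interval.Ropen(-61/3, 6/5), {-93/5, -7, -8/3, -7/4, 1/7, 5/8}))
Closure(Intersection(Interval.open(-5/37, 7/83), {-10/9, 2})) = EmptySet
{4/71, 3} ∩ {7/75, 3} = {3}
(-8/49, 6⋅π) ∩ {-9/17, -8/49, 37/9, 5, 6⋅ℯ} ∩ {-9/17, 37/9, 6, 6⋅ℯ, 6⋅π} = {37/9, 6⋅ℯ}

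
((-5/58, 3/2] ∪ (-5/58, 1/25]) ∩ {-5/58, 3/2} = {3/2}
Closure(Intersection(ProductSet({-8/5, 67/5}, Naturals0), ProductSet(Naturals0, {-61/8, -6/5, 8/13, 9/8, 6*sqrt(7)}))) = EmptySet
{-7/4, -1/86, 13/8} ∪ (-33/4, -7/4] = (-33/4, -7/4] ∪ {-1/86, 13/8}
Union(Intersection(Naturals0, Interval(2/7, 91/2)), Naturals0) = Union(Naturals0, Range(1, 46, 1))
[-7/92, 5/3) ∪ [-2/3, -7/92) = [-2/3, 5/3)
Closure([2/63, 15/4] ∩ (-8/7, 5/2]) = [2/63, 5/2]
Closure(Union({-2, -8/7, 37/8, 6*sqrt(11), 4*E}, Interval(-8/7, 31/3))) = Union({-2, 6*sqrt(11), 4*E}, Interval(-8/7, 31/3))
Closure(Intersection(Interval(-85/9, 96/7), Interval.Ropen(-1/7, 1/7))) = Interval(-1/7, 1/7)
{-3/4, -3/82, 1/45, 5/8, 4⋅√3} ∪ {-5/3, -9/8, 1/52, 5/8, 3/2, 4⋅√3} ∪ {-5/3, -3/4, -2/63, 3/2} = {-5/3, -9/8, -3/4, -3/82, -2/63, 1/52, 1/45, 5/8, 3/2, 4⋅√3}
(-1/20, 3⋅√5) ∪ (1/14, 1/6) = (-1/20, 3⋅√5)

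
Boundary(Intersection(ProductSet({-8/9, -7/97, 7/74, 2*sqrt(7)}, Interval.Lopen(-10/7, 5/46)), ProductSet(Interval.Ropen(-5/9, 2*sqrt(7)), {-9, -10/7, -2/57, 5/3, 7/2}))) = ProductSet({-7/97, 7/74}, {-2/57})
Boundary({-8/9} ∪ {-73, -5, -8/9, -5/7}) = {-73, -5, -8/9, -5/7}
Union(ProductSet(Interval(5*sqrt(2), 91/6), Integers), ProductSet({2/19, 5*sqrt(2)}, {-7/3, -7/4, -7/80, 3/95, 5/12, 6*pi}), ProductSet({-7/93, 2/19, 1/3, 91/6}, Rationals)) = Union(ProductSet({2/19, 5*sqrt(2)}, {-7/3, -7/4, -7/80, 3/95, 5/12, 6*pi}), ProductSet({-7/93, 2/19, 1/3, 91/6}, Rationals), ProductSet(Interval(5*sqrt(2), 91/6), Integers))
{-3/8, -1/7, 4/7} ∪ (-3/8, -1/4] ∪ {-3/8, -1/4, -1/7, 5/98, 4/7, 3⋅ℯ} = [-3/8, -1/4] ∪ {-1/7, 5/98, 4/7, 3⋅ℯ}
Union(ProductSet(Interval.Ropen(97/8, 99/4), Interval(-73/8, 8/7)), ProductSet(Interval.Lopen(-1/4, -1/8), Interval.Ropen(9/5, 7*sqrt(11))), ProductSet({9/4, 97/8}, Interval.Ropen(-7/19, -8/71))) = Union(ProductSet({9/4, 97/8}, Interval.Ropen(-7/19, -8/71)), ProductSet(Interval.Lopen(-1/4, -1/8), Interval.Ropen(9/5, 7*sqrt(11))), ProductSet(Interval.Ropen(97/8, 99/4), Interval(-73/8, 8/7)))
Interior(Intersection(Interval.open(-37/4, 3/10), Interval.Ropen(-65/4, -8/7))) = Interval.open(-37/4, -8/7)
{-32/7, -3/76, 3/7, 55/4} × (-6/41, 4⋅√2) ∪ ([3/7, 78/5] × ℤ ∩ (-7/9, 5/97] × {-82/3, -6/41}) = {-32/7, -3/76, 3/7, 55/4} × (-6/41, 4⋅√2)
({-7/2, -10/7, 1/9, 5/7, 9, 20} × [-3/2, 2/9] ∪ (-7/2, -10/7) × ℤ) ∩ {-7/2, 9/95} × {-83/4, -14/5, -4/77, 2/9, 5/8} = {-7/2} × {-4/77, 2/9}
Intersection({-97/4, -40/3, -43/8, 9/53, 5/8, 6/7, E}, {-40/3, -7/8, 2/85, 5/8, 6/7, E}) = {-40/3, 5/8, 6/7, E}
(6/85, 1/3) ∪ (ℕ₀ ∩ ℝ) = ℕ₀ ∪ (6/85, 1/3)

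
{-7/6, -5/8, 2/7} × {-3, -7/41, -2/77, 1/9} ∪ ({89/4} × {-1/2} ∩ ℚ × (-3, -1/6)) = ({89/4} × {-1/2}) ∪ ({-7/6, -5/8, 2/7} × {-3, -7/41, -2/77, 1/9})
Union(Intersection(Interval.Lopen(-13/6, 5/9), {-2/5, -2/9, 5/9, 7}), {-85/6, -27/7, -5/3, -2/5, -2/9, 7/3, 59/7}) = {-85/6, -27/7, -5/3, -2/5, -2/9, 5/9, 7/3, 59/7}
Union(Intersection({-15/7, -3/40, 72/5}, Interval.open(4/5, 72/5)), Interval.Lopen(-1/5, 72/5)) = Interval.Lopen(-1/5, 72/5)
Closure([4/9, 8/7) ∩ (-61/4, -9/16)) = ∅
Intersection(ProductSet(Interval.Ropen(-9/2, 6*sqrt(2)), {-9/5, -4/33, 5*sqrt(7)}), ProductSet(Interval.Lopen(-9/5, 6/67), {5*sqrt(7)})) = ProductSet(Interval.Lopen(-9/5, 6/67), {5*sqrt(7)})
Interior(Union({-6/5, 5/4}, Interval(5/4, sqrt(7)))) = Interval.open(5/4, sqrt(7))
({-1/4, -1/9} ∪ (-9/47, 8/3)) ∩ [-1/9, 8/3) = [-1/9, 8/3)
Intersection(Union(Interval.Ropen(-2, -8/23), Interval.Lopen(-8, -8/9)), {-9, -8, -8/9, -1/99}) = {-8/9}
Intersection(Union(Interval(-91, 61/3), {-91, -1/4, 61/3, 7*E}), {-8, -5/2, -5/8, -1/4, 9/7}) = {-8, -5/2, -5/8, -1/4, 9/7}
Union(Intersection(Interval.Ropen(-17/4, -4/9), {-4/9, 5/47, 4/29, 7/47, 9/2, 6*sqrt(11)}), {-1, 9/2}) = {-1, 9/2}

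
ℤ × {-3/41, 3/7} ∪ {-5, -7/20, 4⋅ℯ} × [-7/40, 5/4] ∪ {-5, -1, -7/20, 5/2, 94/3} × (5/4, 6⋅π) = (ℤ × {-3/41, 3/7}) ∪ ({-5, -7/20, 4⋅ℯ} × [-7/40, 5/4]) ∪ ({-5, -1, -7/20, 5/2, 94/3} × (5/4, 6⋅π))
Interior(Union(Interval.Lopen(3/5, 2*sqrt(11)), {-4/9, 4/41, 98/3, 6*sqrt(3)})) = Interval.open(3/5, 2*sqrt(11))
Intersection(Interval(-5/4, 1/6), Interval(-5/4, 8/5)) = Interval(-5/4, 1/6)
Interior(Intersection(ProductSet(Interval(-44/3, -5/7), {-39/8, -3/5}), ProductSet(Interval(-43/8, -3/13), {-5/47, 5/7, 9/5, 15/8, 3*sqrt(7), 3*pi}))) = EmptySet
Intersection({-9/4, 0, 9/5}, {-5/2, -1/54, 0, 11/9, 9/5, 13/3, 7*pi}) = {0, 9/5}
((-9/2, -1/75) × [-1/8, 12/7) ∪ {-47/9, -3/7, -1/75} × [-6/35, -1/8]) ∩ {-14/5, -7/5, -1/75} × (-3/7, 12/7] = ({-1/75} × [-6/35, -1/8]) ∪ ({-14/5, -7/5} × [-1/8, 12/7))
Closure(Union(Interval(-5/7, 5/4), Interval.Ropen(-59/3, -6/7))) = Union(Interval(-59/3, -6/7), Interval(-5/7, 5/4))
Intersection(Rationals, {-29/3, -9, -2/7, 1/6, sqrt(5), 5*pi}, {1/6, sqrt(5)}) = {1/6}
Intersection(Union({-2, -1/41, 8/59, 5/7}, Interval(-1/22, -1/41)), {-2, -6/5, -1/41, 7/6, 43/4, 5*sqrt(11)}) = {-2, -1/41}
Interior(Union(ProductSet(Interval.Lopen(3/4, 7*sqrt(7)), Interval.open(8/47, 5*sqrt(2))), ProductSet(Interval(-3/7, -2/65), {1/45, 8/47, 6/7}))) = ProductSet(Interval.open(3/4, 7*sqrt(7)), Interval.open(8/47, 5*sqrt(2)))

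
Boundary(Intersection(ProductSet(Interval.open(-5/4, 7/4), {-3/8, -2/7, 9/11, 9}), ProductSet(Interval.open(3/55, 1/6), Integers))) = ProductSet(Interval(3/55, 1/6), {9})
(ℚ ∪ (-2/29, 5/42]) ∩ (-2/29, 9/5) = (-2/29, 5/42] ∪ (ℚ ∩ (-2/29, 9/5))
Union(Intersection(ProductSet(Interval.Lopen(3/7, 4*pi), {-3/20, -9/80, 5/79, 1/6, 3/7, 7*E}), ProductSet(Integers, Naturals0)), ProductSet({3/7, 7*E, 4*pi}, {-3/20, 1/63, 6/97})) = ProductSet({3/7, 7*E, 4*pi}, {-3/20, 1/63, 6/97})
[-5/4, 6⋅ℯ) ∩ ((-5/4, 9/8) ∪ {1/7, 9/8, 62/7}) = (-5/4, 9/8] ∪ {62/7}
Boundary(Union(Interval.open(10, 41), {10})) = {10, 41}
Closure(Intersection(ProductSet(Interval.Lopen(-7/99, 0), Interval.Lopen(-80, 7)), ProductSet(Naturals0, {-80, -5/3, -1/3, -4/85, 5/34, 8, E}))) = ProductSet(Range(0, 1, 1), {-5/3, -1/3, -4/85, 5/34, E})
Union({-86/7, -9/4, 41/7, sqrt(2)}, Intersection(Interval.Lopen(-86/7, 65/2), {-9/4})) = {-86/7, -9/4, 41/7, sqrt(2)}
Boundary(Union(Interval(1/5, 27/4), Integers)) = Union(Complement(Integers, Interval.open(1/5, 27/4)), {1/5, 27/4})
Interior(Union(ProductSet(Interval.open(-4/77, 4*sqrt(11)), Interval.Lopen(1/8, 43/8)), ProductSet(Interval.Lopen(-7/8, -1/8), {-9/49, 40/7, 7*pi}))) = ProductSet(Interval.open(-4/77, 4*sqrt(11)), Interval.open(1/8, 43/8))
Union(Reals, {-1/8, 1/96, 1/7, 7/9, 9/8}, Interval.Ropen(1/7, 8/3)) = Interval(-oo, oo)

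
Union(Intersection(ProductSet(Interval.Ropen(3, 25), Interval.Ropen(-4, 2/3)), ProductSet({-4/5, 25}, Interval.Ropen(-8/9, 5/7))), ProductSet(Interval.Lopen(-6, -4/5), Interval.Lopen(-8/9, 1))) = ProductSet(Interval.Lopen(-6, -4/5), Interval.Lopen(-8/9, 1))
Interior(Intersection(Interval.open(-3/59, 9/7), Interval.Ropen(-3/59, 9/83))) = Interval.open(-3/59, 9/83)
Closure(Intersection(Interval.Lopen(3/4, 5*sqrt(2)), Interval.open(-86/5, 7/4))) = Interval(3/4, 7/4)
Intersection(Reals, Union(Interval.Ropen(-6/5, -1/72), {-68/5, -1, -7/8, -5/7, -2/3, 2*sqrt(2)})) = Union({-68/5, 2*sqrt(2)}, Interval.Ropen(-6/5, -1/72))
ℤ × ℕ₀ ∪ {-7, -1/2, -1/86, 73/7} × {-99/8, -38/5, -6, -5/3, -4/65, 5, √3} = (ℤ × ℕ₀) ∪ ({-7, -1/2, -1/86, 73/7} × {-99/8, -38/5, -6, -5/3, -4/65, 5, √3})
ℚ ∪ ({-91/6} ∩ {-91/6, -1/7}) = ℚ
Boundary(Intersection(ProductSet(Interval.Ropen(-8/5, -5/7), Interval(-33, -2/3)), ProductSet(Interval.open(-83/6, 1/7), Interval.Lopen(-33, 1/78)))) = Union(ProductSet({-8/5, -5/7}, Interval(-33, -2/3)), ProductSet(Interval(-8/5, -5/7), {-33, -2/3}))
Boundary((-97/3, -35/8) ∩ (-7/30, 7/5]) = ∅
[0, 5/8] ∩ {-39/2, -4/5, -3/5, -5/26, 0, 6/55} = {0, 6/55}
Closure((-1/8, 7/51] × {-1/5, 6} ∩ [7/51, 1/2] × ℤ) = {7/51} × {6}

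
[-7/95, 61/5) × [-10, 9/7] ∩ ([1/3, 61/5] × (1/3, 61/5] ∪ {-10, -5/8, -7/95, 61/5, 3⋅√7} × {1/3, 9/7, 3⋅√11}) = ({-7/95, 3⋅√7} × {1/3, 9/7}) ∪ ([1/3, 61/5) × (1/3, 9/7])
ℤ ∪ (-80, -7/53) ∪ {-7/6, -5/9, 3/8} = ℤ ∪ [-80, -7/53) ∪ {3/8}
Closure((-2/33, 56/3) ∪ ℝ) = (-∞, ∞)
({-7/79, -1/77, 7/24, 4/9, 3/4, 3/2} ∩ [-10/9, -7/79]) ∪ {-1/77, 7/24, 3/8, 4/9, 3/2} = {-7/79, -1/77, 7/24, 3/8, 4/9, 3/2}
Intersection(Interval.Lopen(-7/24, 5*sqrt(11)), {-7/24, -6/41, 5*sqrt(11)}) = {-6/41, 5*sqrt(11)}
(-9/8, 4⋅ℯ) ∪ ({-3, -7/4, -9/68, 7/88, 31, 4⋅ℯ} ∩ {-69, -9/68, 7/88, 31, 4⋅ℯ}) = (-9/8, 4⋅ℯ] ∪ {31}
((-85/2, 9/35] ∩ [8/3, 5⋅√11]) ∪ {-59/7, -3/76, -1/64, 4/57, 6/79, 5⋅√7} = {-59/7, -3/76, -1/64, 4/57, 6/79, 5⋅√7}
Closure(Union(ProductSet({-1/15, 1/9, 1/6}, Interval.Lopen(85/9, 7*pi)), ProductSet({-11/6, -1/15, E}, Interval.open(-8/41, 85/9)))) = Union(ProductSet({-11/6, -1/15, E}, Interval(-8/41, 85/9)), ProductSet({-1/15, 1/9, 1/6}, Interval(85/9, 7*pi)))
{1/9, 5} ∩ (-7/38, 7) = {1/9, 5}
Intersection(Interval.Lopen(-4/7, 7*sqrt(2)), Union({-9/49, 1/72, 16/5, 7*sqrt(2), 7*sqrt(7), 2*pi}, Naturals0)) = Union({-9/49, 1/72, 16/5, 7*sqrt(2), 2*pi}, Range(0, 10, 1))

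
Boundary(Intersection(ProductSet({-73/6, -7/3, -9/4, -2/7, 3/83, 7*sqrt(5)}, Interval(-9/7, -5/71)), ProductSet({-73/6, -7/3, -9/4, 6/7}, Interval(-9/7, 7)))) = ProductSet({-73/6, -7/3, -9/4}, Interval(-9/7, -5/71))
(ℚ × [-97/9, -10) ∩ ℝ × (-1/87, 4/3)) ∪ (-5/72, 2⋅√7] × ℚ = (-5/72, 2⋅√7] × ℚ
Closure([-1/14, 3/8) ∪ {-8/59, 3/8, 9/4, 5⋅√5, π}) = {-8/59, 9/4, 5⋅√5, π} ∪ [-1/14, 3/8]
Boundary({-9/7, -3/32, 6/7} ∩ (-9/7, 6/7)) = {-3/32}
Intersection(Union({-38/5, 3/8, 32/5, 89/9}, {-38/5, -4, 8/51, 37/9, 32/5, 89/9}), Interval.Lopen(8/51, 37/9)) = {3/8, 37/9}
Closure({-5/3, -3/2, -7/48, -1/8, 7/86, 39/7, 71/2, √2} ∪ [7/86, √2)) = {-5/3, -3/2, -7/48, -1/8, 39/7, 71/2} ∪ [7/86, √2]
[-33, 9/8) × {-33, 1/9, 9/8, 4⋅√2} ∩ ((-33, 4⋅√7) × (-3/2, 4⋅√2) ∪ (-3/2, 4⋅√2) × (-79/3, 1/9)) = (-33, 9/8) × {1/9, 9/8}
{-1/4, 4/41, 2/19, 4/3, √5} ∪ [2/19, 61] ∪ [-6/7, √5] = [-6/7, 61]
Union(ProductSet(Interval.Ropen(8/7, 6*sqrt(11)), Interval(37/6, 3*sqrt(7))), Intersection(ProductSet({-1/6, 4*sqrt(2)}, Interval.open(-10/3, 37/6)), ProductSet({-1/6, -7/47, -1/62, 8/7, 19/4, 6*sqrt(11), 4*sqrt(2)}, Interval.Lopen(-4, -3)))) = Union(ProductSet({-1/6, 4*sqrt(2)}, Interval.Lopen(-10/3, -3)), ProductSet(Interval.Ropen(8/7, 6*sqrt(11)), Interval(37/6, 3*sqrt(7))))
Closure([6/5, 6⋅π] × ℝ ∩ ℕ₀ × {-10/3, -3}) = {2, 3, …, 18} × {-10/3, -3}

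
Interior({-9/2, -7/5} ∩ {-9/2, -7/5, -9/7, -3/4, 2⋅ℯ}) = ∅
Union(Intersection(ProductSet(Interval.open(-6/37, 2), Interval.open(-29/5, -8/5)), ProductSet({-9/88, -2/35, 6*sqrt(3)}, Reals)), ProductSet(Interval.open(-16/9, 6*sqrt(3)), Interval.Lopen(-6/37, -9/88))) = Union(ProductSet({-9/88, -2/35}, Interval.open(-29/5, -8/5)), ProductSet(Interval.open(-16/9, 6*sqrt(3)), Interval.Lopen(-6/37, -9/88)))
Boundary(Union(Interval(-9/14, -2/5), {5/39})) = {-9/14, -2/5, 5/39}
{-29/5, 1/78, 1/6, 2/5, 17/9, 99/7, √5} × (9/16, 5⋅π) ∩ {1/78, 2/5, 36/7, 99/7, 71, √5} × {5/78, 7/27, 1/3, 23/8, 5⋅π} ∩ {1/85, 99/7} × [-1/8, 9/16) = ∅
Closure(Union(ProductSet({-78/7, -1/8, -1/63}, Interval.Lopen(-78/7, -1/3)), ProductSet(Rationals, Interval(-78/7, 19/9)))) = ProductSet(Reals, Interval(-78/7, 19/9))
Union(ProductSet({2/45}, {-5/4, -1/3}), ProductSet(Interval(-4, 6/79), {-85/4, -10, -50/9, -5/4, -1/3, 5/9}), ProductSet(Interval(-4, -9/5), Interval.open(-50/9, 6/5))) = Union(ProductSet(Interval(-4, -9/5), Interval.open(-50/9, 6/5)), ProductSet(Interval(-4, 6/79), {-85/4, -10, -50/9, -5/4, -1/3, 5/9}))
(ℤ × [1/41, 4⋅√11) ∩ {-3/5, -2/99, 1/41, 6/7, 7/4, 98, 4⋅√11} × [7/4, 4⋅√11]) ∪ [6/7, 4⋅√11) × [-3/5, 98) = ({98} × [7/4, 4⋅√11)) ∪ ([6/7, 4⋅√11) × [-3/5, 98))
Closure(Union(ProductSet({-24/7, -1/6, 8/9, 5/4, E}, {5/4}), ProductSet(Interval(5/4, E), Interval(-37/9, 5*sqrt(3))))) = Union(ProductSet({-24/7, -1/6, 8/9, 5/4, E}, {5/4}), ProductSet(Interval(5/4, E), Interval(-37/9, 5*sqrt(3))))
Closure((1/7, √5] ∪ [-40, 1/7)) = [-40, √5]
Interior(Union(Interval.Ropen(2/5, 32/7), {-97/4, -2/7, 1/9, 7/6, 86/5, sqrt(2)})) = Interval.open(2/5, 32/7)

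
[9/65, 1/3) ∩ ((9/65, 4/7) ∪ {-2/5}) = (9/65, 1/3)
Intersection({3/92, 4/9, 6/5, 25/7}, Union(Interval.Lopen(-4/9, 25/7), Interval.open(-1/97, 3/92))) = {3/92, 4/9, 6/5, 25/7}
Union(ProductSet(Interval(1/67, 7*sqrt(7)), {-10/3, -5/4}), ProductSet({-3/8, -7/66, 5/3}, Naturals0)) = Union(ProductSet({-3/8, -7/66, 5/3}, Naturals0), ProductSet(Interval(1/67, 7*sqrt(7)), {-10/3, -5/4}))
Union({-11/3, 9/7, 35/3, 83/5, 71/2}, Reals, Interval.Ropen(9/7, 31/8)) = Interval(-oo, oo)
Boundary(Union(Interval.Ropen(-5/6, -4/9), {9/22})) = {-5/6, -4/9, 9/22}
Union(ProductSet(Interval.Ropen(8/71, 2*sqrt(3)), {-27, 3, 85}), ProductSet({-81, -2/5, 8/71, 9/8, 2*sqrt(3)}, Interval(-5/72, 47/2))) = Union(ProductSet({-81, -2/5, 8/71, 9/8, 2*sqrt(3)}, Interval(-5/72, 47/2)), ProductSet(Interval.Ropen(8/71, 2*sqrt(3)), {-27, 3, 85}))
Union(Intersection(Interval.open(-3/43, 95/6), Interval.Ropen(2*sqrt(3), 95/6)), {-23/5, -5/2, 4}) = Union({-23/5, -5/2}, Interval.Ropen(2*sqrt(3), 95/6))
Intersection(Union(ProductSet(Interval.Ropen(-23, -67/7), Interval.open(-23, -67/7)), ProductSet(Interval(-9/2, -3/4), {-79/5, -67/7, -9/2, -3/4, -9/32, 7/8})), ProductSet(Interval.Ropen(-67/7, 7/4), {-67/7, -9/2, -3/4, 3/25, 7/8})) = ProductSet(Interval(-9/2, -3/4), {-67/7, -9/2, -3/4, 7/8})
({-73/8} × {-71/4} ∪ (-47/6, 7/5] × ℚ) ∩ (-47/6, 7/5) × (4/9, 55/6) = (-47/6, 7/5) × (ℚ ∩ (4/9, 55/6))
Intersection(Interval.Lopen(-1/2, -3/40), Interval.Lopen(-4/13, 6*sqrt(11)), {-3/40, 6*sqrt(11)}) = {-3/40}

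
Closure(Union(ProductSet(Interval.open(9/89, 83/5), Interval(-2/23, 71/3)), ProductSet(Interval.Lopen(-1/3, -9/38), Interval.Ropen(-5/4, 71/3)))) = Union(ProductSet({-1/3, -9/38}, Interval(-5/4, 71/3)), ProductSet(Interval(-1/3, -9/38), {-5/4, 71/3}), ProductSet(Interval.Lopen(-1/3, -9/38), Interval.Ropen(-5/4, 71/3)), ProductSet(Interval(9/89, 83/5), Interval(-2/23, 71/3)))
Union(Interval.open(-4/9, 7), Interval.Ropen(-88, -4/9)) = Union(Interval.Ropen(-88, -4/9), Interval.open(-4/9, 7))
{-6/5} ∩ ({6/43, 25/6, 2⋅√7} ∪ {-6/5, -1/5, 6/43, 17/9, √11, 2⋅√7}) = {-6/5}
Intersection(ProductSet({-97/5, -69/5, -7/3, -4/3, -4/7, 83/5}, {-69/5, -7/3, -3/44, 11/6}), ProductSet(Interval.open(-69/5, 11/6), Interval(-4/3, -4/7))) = EmptySet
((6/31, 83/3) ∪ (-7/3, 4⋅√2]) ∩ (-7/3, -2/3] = (-7/3, -2/3]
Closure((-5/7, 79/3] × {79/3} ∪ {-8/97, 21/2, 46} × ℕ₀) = ({-8/97, 21/2, 46} × ℕ₀) ∪ ([-5/7, 79/3] × {79/3})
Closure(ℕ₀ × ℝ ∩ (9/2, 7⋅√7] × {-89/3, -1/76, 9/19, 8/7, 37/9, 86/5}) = {5, 6, …, 18} × {-89/3, -1/76, 9/19, 8/7, 37/9, 86/5}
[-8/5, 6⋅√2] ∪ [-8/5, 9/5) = [-8/5, 6⋅√2]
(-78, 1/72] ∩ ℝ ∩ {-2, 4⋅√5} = {-2}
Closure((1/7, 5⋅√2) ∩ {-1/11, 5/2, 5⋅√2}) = {5/2}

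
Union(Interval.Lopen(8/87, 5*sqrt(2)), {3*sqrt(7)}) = Union({3*sqrt(7)}, Interval.Lopen(8/87, 5*sqrt(2)))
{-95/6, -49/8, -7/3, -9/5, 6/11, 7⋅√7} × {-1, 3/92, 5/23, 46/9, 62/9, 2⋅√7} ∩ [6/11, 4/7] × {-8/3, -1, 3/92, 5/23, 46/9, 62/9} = {6/11} × {-1, 3/92, 5/23, 46/9, 62/9}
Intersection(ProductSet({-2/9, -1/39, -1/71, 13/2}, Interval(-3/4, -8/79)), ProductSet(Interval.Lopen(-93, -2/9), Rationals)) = ProductSet({-2/9}, Intersection(Interval(-3/4, -8/79), Rationals))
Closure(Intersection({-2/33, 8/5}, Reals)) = {-2/33, 8/5}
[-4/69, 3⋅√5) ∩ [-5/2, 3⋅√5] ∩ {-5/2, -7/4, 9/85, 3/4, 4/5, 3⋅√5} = {9/85, 3/4, 4/5}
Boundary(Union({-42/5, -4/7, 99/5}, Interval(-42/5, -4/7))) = {-42/5, -4/7, 99/5}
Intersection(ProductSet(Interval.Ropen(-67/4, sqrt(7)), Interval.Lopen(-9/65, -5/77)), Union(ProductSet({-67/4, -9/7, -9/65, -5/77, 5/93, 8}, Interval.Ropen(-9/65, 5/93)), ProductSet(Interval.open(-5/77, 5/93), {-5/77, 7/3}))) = Union(ProductSet({-67/4, -9/7, -9/65, -5/77, 5/93}, Interval.Lopen(-9/65, -5/77)), ProductSet(Interval.open(-5/77, 5/93), {-5/77}))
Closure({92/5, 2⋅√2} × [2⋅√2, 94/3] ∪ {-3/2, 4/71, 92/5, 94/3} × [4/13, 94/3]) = ({-3/2, 4/71, 92/5, 94/3} × [4/13, 94/3]) ∪ ({92/5, 2⋅√2} × [2⋅√2, 94/3])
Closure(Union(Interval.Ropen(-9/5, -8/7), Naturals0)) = Union(Complement(Naturals0, Interval.open(-9/5, -8/7)), Interval(-9/5, -8/7), Naturals0)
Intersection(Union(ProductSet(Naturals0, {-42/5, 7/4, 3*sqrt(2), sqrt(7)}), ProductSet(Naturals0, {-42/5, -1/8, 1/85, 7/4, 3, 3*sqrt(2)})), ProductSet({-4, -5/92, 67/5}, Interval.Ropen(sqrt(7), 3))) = EmptySet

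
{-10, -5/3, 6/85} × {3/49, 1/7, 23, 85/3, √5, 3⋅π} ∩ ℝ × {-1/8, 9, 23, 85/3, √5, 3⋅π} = {-10, -5/3, 6/85} × {23, 85/3, √5, 3⋅π}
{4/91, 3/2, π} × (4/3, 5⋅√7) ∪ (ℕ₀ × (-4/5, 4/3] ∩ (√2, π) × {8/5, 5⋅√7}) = {4/91, 3/2, π} × (4/3, 5⋅√7)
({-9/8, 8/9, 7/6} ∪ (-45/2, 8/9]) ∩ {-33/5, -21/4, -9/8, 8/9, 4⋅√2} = {-33/5, -21/4, -9/8, 8/9}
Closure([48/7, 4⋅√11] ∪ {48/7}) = [48/7, 4⋅√11]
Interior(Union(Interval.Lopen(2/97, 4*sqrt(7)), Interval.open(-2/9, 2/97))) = Union(Interval.open(-2/9, 2/97), Interval.open(2/97, 4*sqrt(7)))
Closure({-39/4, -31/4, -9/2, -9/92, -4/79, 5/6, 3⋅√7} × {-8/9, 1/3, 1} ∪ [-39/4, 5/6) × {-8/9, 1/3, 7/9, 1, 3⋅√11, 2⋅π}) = ({-39/4, -31/4, -9/2, -9/92, -4/79, 5/6, 3⋅√7} × {-8/9, 1/3, 1}) ∪ ([-39/4, 5/6] × {-8/9, 1/3, 7/9, 1, 3⋅√11, 2⋅π})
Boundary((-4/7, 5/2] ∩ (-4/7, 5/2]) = {-4/7, 5/2}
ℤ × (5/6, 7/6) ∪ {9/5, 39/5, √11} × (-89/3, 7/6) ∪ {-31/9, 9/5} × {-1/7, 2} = ({-31/9, 9/5} × {-1/7, 2}) ∪ (ℤ × (5/6, 7/6)) ∪ ({9/5, 39/5, √11} × (-89/3, 7/6))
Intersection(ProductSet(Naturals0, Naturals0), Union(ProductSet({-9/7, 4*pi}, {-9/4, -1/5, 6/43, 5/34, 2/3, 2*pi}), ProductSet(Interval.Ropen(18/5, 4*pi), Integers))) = ProductSet(Range(4, 13, 1), Naturals0)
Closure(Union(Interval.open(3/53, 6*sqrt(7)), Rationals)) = Union(Interval(-oo, oo), Rationals)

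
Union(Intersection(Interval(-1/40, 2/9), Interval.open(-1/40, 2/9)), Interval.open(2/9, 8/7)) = Union(Interval.open(-1/40, 2/9), Interval.open(2/9, 8/7))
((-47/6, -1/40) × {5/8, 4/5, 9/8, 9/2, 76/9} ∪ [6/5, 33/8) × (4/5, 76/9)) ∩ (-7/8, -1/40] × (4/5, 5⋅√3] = (-7/8, -1/40) × {9/8, 9/2, 76/9}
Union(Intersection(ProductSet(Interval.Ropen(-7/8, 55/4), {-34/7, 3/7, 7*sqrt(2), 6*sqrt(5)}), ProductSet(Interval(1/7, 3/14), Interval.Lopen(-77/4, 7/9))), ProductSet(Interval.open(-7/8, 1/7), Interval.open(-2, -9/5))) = Union(ProductSet(Interval.open(-7/8, 1/7), Interval.open(-2, -9/5)), ProductSet(Interval(1/7, 3/14), {-34/7, 3/7}))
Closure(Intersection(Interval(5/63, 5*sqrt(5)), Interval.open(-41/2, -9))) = EmptySet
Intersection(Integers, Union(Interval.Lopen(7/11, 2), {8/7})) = Range(1, 3, 1)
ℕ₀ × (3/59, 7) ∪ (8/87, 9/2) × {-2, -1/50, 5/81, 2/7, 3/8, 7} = (ℕ₀ × (3/59, 7)) ∪ ((8/87, 9/2) × {-2, -1/50, 5/81, 2/7, 3/8, 7})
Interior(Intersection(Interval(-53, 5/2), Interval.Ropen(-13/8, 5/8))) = Interval.open(-13/8, 5/8)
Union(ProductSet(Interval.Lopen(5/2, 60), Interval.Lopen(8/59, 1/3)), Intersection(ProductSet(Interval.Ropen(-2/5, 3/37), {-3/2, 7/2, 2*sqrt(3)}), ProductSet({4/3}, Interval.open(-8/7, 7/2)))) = ProductSet(Interval.Lopen(5/2, 60), Interval.Lopen(8/59, 1/3))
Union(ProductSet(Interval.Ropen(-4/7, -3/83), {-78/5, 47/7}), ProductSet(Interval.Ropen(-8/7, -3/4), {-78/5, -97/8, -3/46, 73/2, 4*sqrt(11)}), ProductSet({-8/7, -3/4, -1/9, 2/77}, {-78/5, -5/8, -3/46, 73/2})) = Union(ProductSet({-8/7, -3/4, -1/9, 2/77}, {-78/5, -5/8, -3/46, 73/2}), ProductSet(Interval.Ropen(-8/7, -3/4), {-78/5, -97/8, -3/46, 73/2, 4*sqrt(11)}), ProductSet(Interval.Ropen(-4/7, -3/83), {-78/5, 47/7}))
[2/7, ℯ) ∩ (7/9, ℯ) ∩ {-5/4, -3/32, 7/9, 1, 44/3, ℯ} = {1}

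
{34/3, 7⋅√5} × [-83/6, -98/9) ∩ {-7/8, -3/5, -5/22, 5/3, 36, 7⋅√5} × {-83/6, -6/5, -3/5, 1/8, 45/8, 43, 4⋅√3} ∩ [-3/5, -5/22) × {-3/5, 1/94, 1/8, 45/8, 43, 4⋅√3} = ∅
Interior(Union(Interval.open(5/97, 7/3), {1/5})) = Interval.open(5/97, 7/3)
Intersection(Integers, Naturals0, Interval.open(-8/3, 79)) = Range(0, 79, 1)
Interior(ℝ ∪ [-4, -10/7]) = (-∞, ∞)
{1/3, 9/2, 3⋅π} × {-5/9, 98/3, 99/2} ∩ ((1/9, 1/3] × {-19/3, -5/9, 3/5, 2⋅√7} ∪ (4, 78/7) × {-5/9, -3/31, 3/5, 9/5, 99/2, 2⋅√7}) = ({1/3} × {-5/9}) ∪ ({9/2, 3⋅π} × {-5/9, 99/2})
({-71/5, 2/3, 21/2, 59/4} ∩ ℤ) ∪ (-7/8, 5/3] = (-7/8, 5/3]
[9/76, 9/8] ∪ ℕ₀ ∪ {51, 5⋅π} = ℕ₀ ∪ [9/76, 9/8] ∪ {5⋅π}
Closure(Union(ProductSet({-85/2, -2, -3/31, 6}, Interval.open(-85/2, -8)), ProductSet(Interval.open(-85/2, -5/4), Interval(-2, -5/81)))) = Union(ProductSet({-85/2, -2, -3/31, 6}, Interval(-85/2, -8)), ProductSet(Interval(-85/2, -5/4), Interval(-2, -5/81)))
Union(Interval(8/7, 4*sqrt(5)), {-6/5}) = Union({-6/5}, Interval(8/7, 4*sqrt(5)))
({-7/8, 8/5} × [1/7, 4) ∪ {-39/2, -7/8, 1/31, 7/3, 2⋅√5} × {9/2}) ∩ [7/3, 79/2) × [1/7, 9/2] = {7/3, 2⋅√5} × {9/2}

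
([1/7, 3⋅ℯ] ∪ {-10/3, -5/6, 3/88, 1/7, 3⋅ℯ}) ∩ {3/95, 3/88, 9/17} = {3/88, 9/17}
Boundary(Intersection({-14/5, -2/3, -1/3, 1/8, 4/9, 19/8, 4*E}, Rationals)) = {-14/5, -2/3, -1/3, 1/8, 4/9, 19/8}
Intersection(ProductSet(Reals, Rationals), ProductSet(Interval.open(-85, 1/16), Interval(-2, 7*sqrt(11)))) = ProductSet(Interval.open(-85, 1/16), Intersection(Interval(-2, 7*sqrt(11)), Rationals))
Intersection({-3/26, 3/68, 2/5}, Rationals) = {-3/26, 3/68, 2/5}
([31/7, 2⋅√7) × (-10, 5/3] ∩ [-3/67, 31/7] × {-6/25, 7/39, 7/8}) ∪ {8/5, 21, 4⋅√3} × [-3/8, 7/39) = ({31/7} × {-6/25, 7/39, 7/8}) ∪ ({8/5, 21, 4⋅√3} × [-3/8, 7/39))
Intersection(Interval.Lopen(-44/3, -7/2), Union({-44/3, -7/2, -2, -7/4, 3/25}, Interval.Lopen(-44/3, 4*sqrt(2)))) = Interval.Lopen(-44/3, -7/2)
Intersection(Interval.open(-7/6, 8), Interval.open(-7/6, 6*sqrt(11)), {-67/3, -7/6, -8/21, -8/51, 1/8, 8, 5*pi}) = {-8/21, -8/51, 1/8}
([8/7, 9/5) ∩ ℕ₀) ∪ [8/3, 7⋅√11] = [8/3, 7⋅√11]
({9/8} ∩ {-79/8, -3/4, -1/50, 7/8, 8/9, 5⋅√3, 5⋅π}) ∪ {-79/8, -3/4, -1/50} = {-79/8, -3/4, -1/50}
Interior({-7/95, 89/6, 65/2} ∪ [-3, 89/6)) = (-3, 89/6)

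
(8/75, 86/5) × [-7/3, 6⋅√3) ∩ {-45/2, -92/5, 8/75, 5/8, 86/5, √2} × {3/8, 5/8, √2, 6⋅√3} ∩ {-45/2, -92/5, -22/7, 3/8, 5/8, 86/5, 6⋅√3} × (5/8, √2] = {5/8} × {√2}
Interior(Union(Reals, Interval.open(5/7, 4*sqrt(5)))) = Interval(-oo, oo)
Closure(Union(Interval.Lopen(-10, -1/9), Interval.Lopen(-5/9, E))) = Interval(-10, E)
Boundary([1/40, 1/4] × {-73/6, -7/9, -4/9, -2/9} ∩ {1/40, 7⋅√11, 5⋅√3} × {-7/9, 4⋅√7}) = {1/40} × {-7/9}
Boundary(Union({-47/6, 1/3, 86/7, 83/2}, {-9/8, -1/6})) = {-47/6, -9/8, -1/6, 1/3, 86/7, 83/2}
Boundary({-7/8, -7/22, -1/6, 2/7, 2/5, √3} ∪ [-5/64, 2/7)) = {-7/8, -7/22, -1/6, -5/64, 2/7, 2/5, √3}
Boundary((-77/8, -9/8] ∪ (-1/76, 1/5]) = {-77/8, -9/8, -1/76, 1/5}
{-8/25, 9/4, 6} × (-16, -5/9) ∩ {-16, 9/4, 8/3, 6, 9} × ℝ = {9/4, 6} × (-16, -5/9)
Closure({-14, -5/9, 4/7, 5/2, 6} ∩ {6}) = {6}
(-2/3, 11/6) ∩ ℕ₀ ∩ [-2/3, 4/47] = {0}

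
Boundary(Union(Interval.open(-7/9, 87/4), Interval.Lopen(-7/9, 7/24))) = {-7/9, 87/4}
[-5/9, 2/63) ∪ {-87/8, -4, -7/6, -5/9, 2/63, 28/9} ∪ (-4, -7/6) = {-87/8, 28/9} ∪ [-4, -7/6] ∪ [-5/9, 2/63]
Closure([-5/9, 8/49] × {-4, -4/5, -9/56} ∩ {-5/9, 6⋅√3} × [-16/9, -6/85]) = {-5/9} × {-4/5, -9/56}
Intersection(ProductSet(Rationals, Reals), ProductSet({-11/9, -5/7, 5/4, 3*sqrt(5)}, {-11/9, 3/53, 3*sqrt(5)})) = ProductSet({-11/9, -5/7, 5/4}, {-11/9, 3/53, 3*sqrt(5)})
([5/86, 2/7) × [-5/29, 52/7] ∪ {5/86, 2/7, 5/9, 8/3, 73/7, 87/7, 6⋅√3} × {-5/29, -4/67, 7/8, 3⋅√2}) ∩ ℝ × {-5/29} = ([5/86, 2/7] ∪ {5/9, 8/3, 73/7, 87/7, 6⋅√3}) × {-5/29}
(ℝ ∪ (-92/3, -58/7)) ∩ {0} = {0}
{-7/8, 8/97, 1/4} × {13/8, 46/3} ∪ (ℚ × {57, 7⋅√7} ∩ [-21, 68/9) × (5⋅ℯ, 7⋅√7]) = ({-7/8, 8/97, 1/4} × {13/8, 46/3}) ∪ ((ℚ ∩ [-21, 68/9)) × {7⋅√7})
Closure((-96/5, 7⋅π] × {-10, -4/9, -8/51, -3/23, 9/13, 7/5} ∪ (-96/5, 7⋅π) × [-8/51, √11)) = ([-96/5, 7⋅π] × {-10, -4/9, -8/51, √11}) ∪ ((-96/5, 7⋅π] × {-10, -4/9, -8/51, -3/23, 9/13, 7/5}) ∪ ((-96/5, 7⋅π) × [-8/51, √11)) ∪ ({-96/5, 7⋅π} × ({-10, -4/9} ∪ [-8/51, √11]))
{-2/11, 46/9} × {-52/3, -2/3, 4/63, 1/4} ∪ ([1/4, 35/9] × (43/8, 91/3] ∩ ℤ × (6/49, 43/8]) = {-2/11, 46/9} × {-52/3, -2/3, 4/63, 1/4}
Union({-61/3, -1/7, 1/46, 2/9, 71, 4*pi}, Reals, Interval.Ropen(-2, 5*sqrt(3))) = Interval(-oo, oo)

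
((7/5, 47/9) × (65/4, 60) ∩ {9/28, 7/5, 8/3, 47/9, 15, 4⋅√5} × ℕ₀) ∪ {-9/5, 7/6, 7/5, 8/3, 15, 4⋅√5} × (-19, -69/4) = ({8/3} × {17, 18, …, 59}) ∪ ({-9/5, 7/6, 7/5, 8/3, 15, 4⋅√5} × (-19, -69/4))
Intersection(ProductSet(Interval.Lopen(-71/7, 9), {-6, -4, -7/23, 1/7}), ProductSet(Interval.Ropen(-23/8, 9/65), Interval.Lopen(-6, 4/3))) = ProductSet(Interval.Ropen(-23/8, 9/65), {-4, -7/23, 1/7})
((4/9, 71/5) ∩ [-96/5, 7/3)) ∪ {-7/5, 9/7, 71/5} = {-7/5, 71/5} ∪ (4/9, 7/3)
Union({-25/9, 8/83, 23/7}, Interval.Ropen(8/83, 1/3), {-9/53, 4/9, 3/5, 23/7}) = Union({-25/9, -9/53, 4/9, 3/5, 23/7}, Interval.Ropen(8/83, 1/3))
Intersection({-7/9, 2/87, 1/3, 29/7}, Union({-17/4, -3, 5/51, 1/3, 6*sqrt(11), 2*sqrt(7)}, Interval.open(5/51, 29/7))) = {1/3}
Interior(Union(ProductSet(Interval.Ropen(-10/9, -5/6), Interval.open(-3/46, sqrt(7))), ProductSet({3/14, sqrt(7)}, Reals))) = ProductSet(Interval.open(-10/9, -5/6), Interval.open(-3/46, sqrt(7)))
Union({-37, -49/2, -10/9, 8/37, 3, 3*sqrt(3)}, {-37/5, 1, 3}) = {-37, -49/2, -37/5, -10/9, 8/37, 1, 3, 3*sqrt(3)}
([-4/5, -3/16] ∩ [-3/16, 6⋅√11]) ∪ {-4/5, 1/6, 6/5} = {-4/5, -3/16, 1/6, 6/5}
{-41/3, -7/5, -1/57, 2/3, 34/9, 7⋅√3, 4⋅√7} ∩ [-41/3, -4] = {-41/3}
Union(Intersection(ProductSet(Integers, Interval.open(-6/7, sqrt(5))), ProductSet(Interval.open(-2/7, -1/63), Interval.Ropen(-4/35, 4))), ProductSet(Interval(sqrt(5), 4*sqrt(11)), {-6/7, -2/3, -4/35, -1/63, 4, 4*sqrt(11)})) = ProductSet(Interval(sqrt(5), 4*sqrt(11)), {-6/7, -2/3, -4/35, -1/63, 4, 4*sqrt(11)})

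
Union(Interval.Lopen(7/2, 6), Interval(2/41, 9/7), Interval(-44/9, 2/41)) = Union(Interval(-44/9, 9/7), Interval.Lopen(7/2, 6))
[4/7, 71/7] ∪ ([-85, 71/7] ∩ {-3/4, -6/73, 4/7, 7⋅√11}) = {-3/4, -6/73} ∪ [4/7, 71/7]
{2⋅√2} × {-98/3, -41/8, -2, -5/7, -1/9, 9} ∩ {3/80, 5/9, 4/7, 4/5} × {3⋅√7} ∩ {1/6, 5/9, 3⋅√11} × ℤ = ∅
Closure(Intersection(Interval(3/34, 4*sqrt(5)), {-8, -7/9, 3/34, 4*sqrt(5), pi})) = {3/34, 4*sqrt(5), pi}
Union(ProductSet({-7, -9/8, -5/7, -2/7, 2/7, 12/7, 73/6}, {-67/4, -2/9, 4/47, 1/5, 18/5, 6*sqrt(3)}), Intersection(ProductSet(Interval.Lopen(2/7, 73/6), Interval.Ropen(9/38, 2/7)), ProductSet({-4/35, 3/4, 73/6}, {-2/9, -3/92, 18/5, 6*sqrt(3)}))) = ProductSet({-7, -9/8, -5/7, -2/7, 2/7, 12/7, 73/6}, {-67/4, -2/9, 4/47, 1/5, 18/5, 6*sqrt(3)})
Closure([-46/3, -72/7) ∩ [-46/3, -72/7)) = [-46/3, -72/7]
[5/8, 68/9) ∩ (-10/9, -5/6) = ∅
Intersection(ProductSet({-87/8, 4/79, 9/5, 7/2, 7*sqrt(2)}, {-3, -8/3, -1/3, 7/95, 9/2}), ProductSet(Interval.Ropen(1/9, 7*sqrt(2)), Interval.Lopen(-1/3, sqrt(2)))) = ProductSet({9/5, 7/2}, {7/95})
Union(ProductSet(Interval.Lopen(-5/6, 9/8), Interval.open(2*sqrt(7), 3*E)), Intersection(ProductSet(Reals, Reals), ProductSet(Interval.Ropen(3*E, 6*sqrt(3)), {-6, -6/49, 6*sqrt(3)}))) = Union(ProductSet(Interval.Lopen(-5/6, 9/8), Interval.open(2*sqrt(7), 3*E)), ProductSet(Interval.Ropen(3*E, 6*sqrt(3)), {-6, -6/49, 6*sqrt(3)}))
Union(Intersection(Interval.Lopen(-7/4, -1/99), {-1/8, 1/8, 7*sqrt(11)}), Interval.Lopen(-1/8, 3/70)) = Interval(-1/8, 3/70)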